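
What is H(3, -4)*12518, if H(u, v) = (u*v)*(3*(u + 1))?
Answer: -1802592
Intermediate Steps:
H(u, v) = u*v*(3 + 3*u) (H(u, v) = (u*v)*(3*(1 + u)) = (u*v)*(3 + 3*u) = u*v*(3 + 3*u))
H(3, -4)*12518 = (3*3*(-4)*(1 + 3))*12518 = (3*3*(-4)*4)*12518 = -144*12518 = -1802592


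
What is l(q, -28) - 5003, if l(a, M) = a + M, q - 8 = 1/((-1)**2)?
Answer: -5022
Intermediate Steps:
q = 9 (q = 8 + 1/((-1)**2) = 8 + 1/1 = 8 + 1 = 9)
l(a, M) = M + a
l(q, -28) - 5003 = (-28 + 9) - 5003 = -19 - 5003 = -5022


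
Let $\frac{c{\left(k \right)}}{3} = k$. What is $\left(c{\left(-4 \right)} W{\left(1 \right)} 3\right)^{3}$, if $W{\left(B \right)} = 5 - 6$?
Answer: $46656$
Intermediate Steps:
$c{\left(k \right)} = 3 k$
$W{\left(B \right)} = -1$ ($W{\left(B \right)} = 5 - 6 = -1$)
$\left(c{\left(-4 \right)} W{\left(1 \right)} 3\right)^{3} = \left(3 \left(-4\right) \left(-1\right) 3\right)^{3} = \left(\left(-12\right) \left(-1\right) 3\right)^{3} = \left(12 \cdot 3\right)^{3} = 36^{3} = 46656$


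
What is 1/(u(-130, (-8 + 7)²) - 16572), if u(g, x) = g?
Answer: -1/16702 ≈ -5.9873e-5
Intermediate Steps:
1/(u(-130, (-8 + 7)²) - 16572) = 1/(-130 - 16572) = 1/(-16702) = -1/16702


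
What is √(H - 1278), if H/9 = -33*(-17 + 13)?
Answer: 3*I*√10 ≈ 9.4868*I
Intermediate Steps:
H = 1188 (H = 9*(-33*(-17 + 13)) = 9*(-33*(-4)) = 9*132 = 1188)
√(H - 1278) = √(1188 - 1278) = √(-90) = 3*I*√10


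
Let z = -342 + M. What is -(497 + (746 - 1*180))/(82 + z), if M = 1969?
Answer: -1063/1709 ≈ -0.62200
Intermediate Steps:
z = 1627 (z = -342 + 1969 = 1627)
-(497 + (746 - 1*180))/(82 + z) = -(497 + (746 - 1*180))/(82 + 1627) = -(497 + (746 - 180))/1709 = -(497 + 566)/1709 = -1063/1709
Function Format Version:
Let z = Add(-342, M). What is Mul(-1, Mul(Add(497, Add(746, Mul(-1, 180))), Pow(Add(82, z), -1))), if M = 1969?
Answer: Rational(-1063, 1709) ≈ -0.62200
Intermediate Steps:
z = 1627 (z = Add(-342, 1969) = 1627)
Mul(-1, Mul(Add(497, Add(746, Mul(-1, 180))), Pow(Add(82, z), -1))) = Mul(-1, Mul(Add(497, Add(746, Mul(-1, 180))), Pow(Add(82, 1627), -1))) = Mul(-1, Mul(Add(497, Add(746, -180)), Pow(1709, -1))) = Mul(-1, Mul(Add(497, 566), Rational(1, 1709))) = Mul(-1, Mul(1063, Rational(1, 1709))) = Mul(-1, Rational(1063, 1709)) = Rational(-1063, 1709)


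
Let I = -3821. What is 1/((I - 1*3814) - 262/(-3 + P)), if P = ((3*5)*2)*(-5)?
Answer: -153/1167893 ≈ -0.00013101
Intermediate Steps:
P = -150 (P = (15*2)*(-5) = 30*(-5) = -150)
1/((I - 1*3814) - 262/(-3 + P)) = 1/((-3821 - 1*3814) - 262/(-3 - 150)) = 1/((-3821 - 3814) - 262/(-153)) = 1/(-7635 - 262*(-1/153)) = 1/(-7635 + 262/153) = 1/(-1167893/153) = -153/1167893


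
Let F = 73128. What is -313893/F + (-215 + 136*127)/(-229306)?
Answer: -1109468069/254071048 ≈ -4.3668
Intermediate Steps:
-313893/F + (-215 + 136*127)/(-229306) = -313893/73128 + (-215 + 136*127)/(-229306) = -313893*1/73128 + (-215 + 17272)*(-1/229306) = -104631/24376 + 17057*(-1/229306) = -104631/24376 - 17057/229306 = -1109468069/254071048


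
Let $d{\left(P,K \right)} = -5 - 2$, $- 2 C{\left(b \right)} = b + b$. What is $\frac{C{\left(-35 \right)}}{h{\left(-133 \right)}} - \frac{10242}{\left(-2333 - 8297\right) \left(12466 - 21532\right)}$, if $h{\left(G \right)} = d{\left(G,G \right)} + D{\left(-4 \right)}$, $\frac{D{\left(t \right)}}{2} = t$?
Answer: $- \frac{112438631}{48185790} \approx -2.3334$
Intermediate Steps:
$D{\left(t \right)} = 2 t$
$C{\left(b \right)} = - b$ ($C{\left(b \right)} = - \frac{b + b}{2} = - \frac{2 b}{2} = - b$)
$d{\left(P,K \right)} = -7$ ($d{\left(P,K \right)} = -5 - 2 = -7$)
$h{\left(G \right)} = -15$ ($h{\left(G \right)} = -7 + 2 \left(-4\right) = -7 - 8 = -15$)
$\frac{C{\left(-35 \right)}}{h{\left(-133 \right)}} - \frac{10242}{\left(-2333 - 8297\right) \left(12466 - 21532\right)} = \frac{\left(-1\right) \left(-35\right)}{-15} - \frac{10242}{\left(-2333 - 8297\right) \left(12466 - 21532\right)} = 35 \left(- \frac{1}{15}\right) - \frac{10242}{\left(-10630\right) \left(-9066\right)} = - \frac{7}{3} - \frac{10242}{96371580} = - \frac{7}{3} - \frac{1707}{16061930} = - \frac{112438631}{48185790}$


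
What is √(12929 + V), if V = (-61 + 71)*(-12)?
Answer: √12809 ≈ 113.18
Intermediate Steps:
V = -120 (V = 10*(-12) = -120)
√(12929 + V) = √(12929 - 120) = √12809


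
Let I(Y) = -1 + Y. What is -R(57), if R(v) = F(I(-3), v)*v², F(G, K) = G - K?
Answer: 198189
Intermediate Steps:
R(v) = v²*(-4 - v) (R(v) = ((-1 - 3) - v)*v² = (-4 - v)*v² = v²*(-4 - v))
-R(57) = -57²*(-4 - 1*57) = -3249*(-4 - 57) = -3249*(-61) = -1*(-198189) = 198189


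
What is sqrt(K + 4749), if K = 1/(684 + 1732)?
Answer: sqrt(1732511335)/604 ≈ 68.913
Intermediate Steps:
K = 1/2416 ≈ 0.00041391
sqrt(K + 4749) = sqrt(1/2416 + 4749) = sqrt(11473585/2416) = sqrt(1732511335)/604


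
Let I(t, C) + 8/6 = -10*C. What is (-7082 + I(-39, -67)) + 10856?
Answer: 13328/3 ≈ 4442.7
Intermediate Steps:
I(t, C) = -4/3 - 10*C
(-7082 + I(-39, -67)) + 10856 = (-7082 + (-4/3 - 10*(-67))) + 10856 = (-7082 + (-4/3 + 670)) + 10856 = (-7082 + 2006/3) + 10856 = -19240/3 + 10856 = 13328/3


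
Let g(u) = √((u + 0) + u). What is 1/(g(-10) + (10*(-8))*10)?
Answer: -40/32001 - I*√5/320010 ≈ -0.00125 - 6.9875e-6*I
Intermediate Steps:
g(u) = √2*√u (g(u) = √(u + u) = √(2*u) = √2*√u)
1/(g(-10) + (10*(-8))*10) = 1/(√2*√(-10) + (10*(-8))*10) = 1/(√2*(I*√10) - 80*10) = 1/(2*I*√5 - 800) = 1/(-800 + 2*I*√5)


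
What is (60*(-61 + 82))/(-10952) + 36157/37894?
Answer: 21765314/25938443 ≈ 0.83911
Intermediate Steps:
(60*(-61 + 82))/(-10952) + 36157/37894 = (60*21)*(-1/10952) + 36157*(1/37894) = 1260*(-1/10952) + 36157/37894 = -315/2738 + 36157/37894 = 21765314/25938443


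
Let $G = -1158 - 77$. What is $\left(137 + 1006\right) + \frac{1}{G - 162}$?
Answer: $\frac{1596770}{1397} \approx 1143.0$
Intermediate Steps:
$G = -1235$
$\left(137 + 1006\right) + \frac{1}{G - 162} = \left(137 + 1006\right) + \frac{1}{-1235 - 162} = 1143 + \frac{1}{-1397} = 1143 - \frac{1}{1397} = \frac{1596770}{1397}$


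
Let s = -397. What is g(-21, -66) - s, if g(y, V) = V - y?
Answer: 352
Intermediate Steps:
g(-21, -66) - s = (-66 - 1*(-21)) - 1*(-397) = (-66 + 21) + 397 = -45 + 397 = 352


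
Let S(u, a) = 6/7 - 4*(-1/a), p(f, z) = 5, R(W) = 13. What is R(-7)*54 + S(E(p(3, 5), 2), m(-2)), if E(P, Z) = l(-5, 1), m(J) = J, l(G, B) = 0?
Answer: 4906/7 ≈ 700.86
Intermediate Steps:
E(P, Z) = 0
S(u, a) = 6/7 + 4/a (S(u, a) = 6*(⅐) - (-4)/a = 6/7 + 4/a)
R(-7)*54 + S(E(p(3, 5), 2), m(-2)) = 13*54 + (6/7 + 4/(-2)) = 702 + (6/7 + 4*(-½)) = 702 + (6/7 - 2) = 702 - 8/7 = 4906/7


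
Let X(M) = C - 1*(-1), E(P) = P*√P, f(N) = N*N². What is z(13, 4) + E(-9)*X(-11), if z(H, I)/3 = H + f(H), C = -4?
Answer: 6630 + 81*I ≈ 6630.0 + 81.0*I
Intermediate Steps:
f(N) = N³
E(P) = P^(3/2)
X(M) = -3 (X(M) = -4 - 1*(-1) = -4 + 1 = -3)
z(H, I) = 3*H + 3*H³ (z(H, I) = 3*(H + H³) = 3*H + 3*H³)
z(13, 4) + E(-9)*X(-11) = 3*13*(1 + 13²) + (-9)^(3/2)*(-3) = 3*13*(1 + 169) - 27*I*(-3) = 3*13*170 + 81*I = 6630 + 81*I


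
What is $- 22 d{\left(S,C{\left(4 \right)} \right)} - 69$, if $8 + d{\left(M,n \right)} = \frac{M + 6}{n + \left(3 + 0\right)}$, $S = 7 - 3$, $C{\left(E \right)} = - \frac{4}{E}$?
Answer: $-3$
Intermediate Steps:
$S = 4$ ($S = 7 - 3 = 4$)
$d{\left(M,n \right)} = -8 + \frac{6 + M}{3 + n}$ ($d{\left(M,n \right)} = -8 + \frac{M + 6}{n + \left(3 + 0\right)} = -8 + \frac{6 + M}{n + 3} = -8 + \frac{6 + M}{3 + n}$)
$- 22 d{\left(S,C{\left(4 \right)} \right)} - 69 = - 22 \frac{-18 + 4 - 8 \left(- \frac{4}{4}\right)}{3 - \frac{4}{4}} - 69 = - 22 \frac{-18 + 4 - 8 \left(\left(-4\right) \frac{1}{4}\right)}{3 - 1} - 69 = - 22 \frac{-18 + 4 - -8}{3 - 1} - 69 = - 22 \frac{-18 + 4 + 8}{2} - 69 = - 22 \cdot \frac{1}{2} \left(-6\right) - 69 = \left(-22\right) \left(-3\right) - 69 = 66 - 69 = -3$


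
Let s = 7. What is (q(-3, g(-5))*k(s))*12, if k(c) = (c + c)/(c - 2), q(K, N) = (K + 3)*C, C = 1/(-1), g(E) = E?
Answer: 0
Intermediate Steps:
C = -1
q(K, N) = -3 - K (q(K, N) = (K + 3)*(-1) = (3 + K)*(-1) = -3 - K)
k(c) = 2*c/(-2 + c) (k(c) = (2*c)/(-2 + c) = 2*c/(-2 + c))
(q(-3, g(-5))*k(s))*12 = ((-3 - 1*(-3))*(2*7/(-2 + 7)))*12 = ((-3 + 3)*(2*7/5))*12 = (0*(2*7*(⅕)))*12 = (0*(14/5))*12 = 0*12 = 0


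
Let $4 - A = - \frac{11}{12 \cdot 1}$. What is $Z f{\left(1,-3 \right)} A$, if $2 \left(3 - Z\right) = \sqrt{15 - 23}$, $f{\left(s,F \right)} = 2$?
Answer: $\frac{59}{2} - \frac{59 i \sqrt{2}}{6} \approx 29.5 - 13.906 i$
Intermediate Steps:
$Z = 3 - i \sqrt{2}$ ($Z = 3 - \frac{\sqrt{15 - 23}}{2} = 3 - \frac{\sqrt{-8}}{2} = 3 - \frac{2 i \sqrt{2}}{2} = 3 - i \sqrt{2} \approx 3.0 - 1.4142 i$)
$A = \frac{59}{12}$ ($A = 4 - - \frac{11}{12 \cdot 1} = 4 - - \frac{11}{12} = 4 + \frac{11}{12} = \frac{59}{12} \approx 4.9167$)
$Z f{\left(1,-3 \right)} A = \left(3 - i \sqrt{2}\right) 2 \cdot \frac{59}{12} = \left(6 - 2 i \sqrt{2}\right) \frac{59}{12} = \frac{59}{2} - \frac{59 i \sqrt{2}}{6}$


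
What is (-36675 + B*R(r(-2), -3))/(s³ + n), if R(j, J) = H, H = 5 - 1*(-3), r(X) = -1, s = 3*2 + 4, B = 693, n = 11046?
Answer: -31131/12046 ≈ -2.5843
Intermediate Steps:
s = 10 (s = 6 + 4 = 10)
H = 8 (H = 5 + 3 = 8)
R(j, J) = 8
(-36675 + B*R(r(-2), -3))/(s³ + n) = (-36675 + 693*8)/(10³ + 11046) = (-36675 + 5544)/(1000 + 11046) = -31131/12046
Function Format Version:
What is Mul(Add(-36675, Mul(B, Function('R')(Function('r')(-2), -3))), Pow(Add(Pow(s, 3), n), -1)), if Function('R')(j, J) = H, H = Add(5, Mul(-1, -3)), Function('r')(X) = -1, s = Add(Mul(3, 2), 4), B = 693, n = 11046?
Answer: Rational(-31131, 12046) ≈ -2.5843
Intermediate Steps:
s = 10 (s = Add(6, 4) = 10)
H = 8 (H = Add(5, 3) = 8)
Function('R')(j, J) = 8
Mul(Add(-36675, Mul(B, Function('R')(Function('r')(-2), -3))), Pow(Add(Pow(s, 3), n), -1)) = Mul(Add(-36675, Mul(693, 8)), Pow(Add(Pow(10, 3), 11046), -1)) = Mul(Add(-36675, 5544), Pow(Add(1000, 11046), -1)) = Mul(-31131, Pow(12046, -1)) = Mul(-31131, Rational(1, 12046)) = Rational(-31131, 12046)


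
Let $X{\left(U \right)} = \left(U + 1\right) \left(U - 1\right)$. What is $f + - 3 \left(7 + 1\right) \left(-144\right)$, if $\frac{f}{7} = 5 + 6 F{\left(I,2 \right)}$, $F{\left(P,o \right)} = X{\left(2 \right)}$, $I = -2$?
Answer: $3617$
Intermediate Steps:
$X{\left(U \right)} = \left(1 + U\right) \left(-1 + U\right)$
$F{\left(P,o \right)} = 3$ ($F{\left(P,o \right)} = -1 + 2^{2} = -1 + 4 = 3$)
$f = 161$ ($f = 7 \left(5 + 6 \cdot 3\right) = 7 \left(5 + 18\right) = 7 \cdot 23 = 161$)
$f + - 3 \left(7 + 1\right) \left(-144\right) = 161 + - 3 \left(7 + 1\right) \left(-144\right) = 161 + \left(-3\right) 8 \left(-144\right) = 161 - -3456 = 161 + 3456 = 3617$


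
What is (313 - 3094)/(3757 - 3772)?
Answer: 927/5 ≈ 185.40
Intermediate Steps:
(313 - 3094)/(3757 - 3772) = -2781/(-15) = -2781*(-1/15) = 927/5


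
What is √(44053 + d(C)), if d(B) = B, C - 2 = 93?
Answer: 2*√11037 ≈ 210.11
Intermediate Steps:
C = 95 (C = 2 + 93 = 95)
√(44053 + d(C)) = √(44053 + 95) = √44148 = 2*√11037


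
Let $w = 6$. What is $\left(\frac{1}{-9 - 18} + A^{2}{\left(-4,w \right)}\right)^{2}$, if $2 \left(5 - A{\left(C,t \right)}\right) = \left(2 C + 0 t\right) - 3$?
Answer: $\frac{141681409}{11664} \approx 12147.0$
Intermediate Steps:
$A{\left(C,t \right)} = \frac{13}{2} - C$ ($A{\left(C,t \right)} = 5 - \frac{\left(2 C + 0 t\right) - 3}{2} = 5 - \frac{\left(2 C + 0\right) - 3}{2} = 5 - \frac{2 C - 3}{2} = 5 - \frac{-3 + 2 C}{2} = 5 - \left(- \frac{3}{2} + C\right) = \frac{13}{2} - C$)
$\left(\frac{1}{-9 - 18} + A^{2}{\left(-4,w \right)}\right)^{2} = \left(\frac{1}{-9 - 18} + \left(\frac{13}{2} - -4\right)^{2}\right)^{2} = \left(\frac{1}{-27} + \left(\frac{13}{2} + 4\right)^{2}\right)^{2} = \left(- \frac{1}{27} + \left(\frac{21}{2}\right)^{2}\right)^{2} = \left(- \frac{1}{27} + \frac{441}{4}\right)^{2} = \left(\frac{11903}{108}\right)^{2} = \frac{141681409}{11664}$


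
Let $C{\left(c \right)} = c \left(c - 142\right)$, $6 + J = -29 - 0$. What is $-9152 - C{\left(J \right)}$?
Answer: $-15347$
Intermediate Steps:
$J = -35$ ($J = -6 - 29 = -35$)
$C{\left(c \right)} = c \left(-142 + c\right)$
$-9152 - C{\left(J \right)} = -9152 - - 35 \left(-142 - 35\right) = -9152 - \left(-35\right) \left(-177\right) = -9152 - 6195 = -15347$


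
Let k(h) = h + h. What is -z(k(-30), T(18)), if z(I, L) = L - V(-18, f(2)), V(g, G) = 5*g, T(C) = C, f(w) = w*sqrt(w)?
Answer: -108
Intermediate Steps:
f(w) = w**(3/2)
k(h) = 2*h
z(I, L) = 90 + L (z(I, L) = L - 5*(-18) = L - 1*(-90) = L + 90 = 90 + L)
-z(k(-30), T(18)) = -(90 + 18) = -1*108 = -108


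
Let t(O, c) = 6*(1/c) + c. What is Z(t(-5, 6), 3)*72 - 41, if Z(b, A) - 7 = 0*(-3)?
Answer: 463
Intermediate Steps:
t(O, c) = c + 6/c (t(O, c) = 6/c + c = c + 6/c)
Z(b, A) = 7 (Z(b, A) = 7 + 0*(-3) = 7 + 0 = 7)
Z(t(-5, 6), 3)*72 - 41 = 7*72 - 41 = 504 - 41 = 463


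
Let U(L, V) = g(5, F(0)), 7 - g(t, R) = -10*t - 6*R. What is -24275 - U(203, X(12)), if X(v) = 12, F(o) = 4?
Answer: -24356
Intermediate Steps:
g(t, R) = 7 + 6*R + 10*t (g(t, R) = 7 - (-10*t - 6*R) = 7 + (6*R + 10*t) = 7 + 6*R + 10*t)
U(L, V) = 81 (U(L, V) = 7 + 6*4 + 10*5 = 7 + 24 + 50 = 81)
-24275 - U(203, X(12)) = -24275 - 1*81 = -24275 - 81 = -24356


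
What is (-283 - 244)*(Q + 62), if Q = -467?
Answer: 213435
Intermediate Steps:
(-283 - 244)*(Q + 62) = (-283 - 244)*(-467 + 62) = -527*(-405) = 213435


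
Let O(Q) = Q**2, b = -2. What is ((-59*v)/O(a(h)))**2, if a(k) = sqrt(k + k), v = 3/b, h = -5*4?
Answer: 31329/6400 ≈ 4.8952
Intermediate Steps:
h = -20
v = -3/2 (v = 3/(-2) = 3*(-1/2) = -3/2 ≈ -1.5000)
a(k) = sqrt(2)*sqrt(k) (a(k) = sqrt(2*k) = sqrt(2)*sqrt(k))
((-59*v)/O(a(h)))**2 = ((-59*(-3/2))/((sqrt(2)*sqrt(-20))**2))**2 = (177/(2*((sqrt(2)*(2*I*sqrt(5)))**2)))**2 = (177/(2*((2*I*sqrt(10))**2)))**2 = ((177/2)/(-40))**2 = ((177/2)*(-1/40))**2 = (-177/80)**2 = 31329/6400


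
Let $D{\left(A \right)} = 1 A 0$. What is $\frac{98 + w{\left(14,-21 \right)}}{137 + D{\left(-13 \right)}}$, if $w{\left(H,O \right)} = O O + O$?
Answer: $\frac{518}{137} \approx 3.781$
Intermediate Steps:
$D{\left(A \right)} = 0$ ($D{\left(A \right)} = A 0 = 0$)
$w{\left(H,O \right)} = O + O^{2}$ ($w{\left(H,O \right)} = O^{2} + O = O + O^{2}$)
$\frac{98 + w{\left(14,-21 \right)}}{137 + D{\left(-13 \right)}} = \frac{98 - 21 \left(1 - 21\right)}{137 + 0} = \frac{98 - -420}{137} = \left(98 + 420\right) \frac{1}{137} = 518 \cdot \frac{1}{137} = \frac{518}{137}$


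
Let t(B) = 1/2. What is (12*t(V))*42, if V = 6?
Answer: 252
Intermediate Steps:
t(B) = 1/2
(12*t(V))*42 = (12*(1/2))*42 = 6*42 = 252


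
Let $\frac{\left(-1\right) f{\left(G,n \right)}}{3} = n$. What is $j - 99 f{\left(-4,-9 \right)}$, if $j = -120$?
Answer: $-2793$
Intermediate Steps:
$f{\left(G,n \right)} = - 3 n$
$j - 99 f{\left(-4,-9 \right)} = -120 - 99 \left(\left(-3\right) \left(-9\right)\right) = -120 - 2673 = -2793$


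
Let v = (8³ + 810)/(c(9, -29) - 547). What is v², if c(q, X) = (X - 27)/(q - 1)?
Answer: 436921/76729 ≈ 5.6943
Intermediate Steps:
c(q, X) = (-27 + X)/(-1 + q)
v = -661/277 (v = (8³ + 810)/((-27 - 29)/(-1 + 9) - 547) = (512 + 810)/(-56/8 - 547) = 1322/((⅛)*(-56) - 547) = 1322/(-7 - 547) = 1322/(-554) = 1322*(-1/554) = -661/277 ≈ -2.3863)
v² = (-661/277)² = 436921/76729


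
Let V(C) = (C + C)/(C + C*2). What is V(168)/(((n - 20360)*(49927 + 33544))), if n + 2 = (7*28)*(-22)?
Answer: -1/3089345181 ≈ -3.2369e-10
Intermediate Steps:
n = -4314 (n = -2 + (7*28)*(-22) = -2 + 196*(-22) = -2 - 4312 = -4314)
V(C) = ⅔ (V(C) = (2*C)/(C + 2*C) = (2*C)/((3*C)) = (2*C)*(1/(3*C)) = ⅔)
V(168)/(((n - 20360)*(49927 + 33544))) = 2/(3*(((-4314 - 20360)*(49927 + 33544)))) = 2/(3*((-24674*83471))) = (⅔)/(-2059563454) = (⅔)*(-1/2059563454) = -1/3089345181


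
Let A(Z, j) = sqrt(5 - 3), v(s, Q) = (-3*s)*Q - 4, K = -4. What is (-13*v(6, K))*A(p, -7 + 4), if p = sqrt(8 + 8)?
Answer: -884*sqrt(2) ≈ -1250.2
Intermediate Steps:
p = 4 (p = sqrt(16) = 4)
v(s, Q) = -4 - 3*Q*s (v(s, Q) = -3*Q*s - 4 = -4 - 3*Q*s)
A(Z, j) = sqrt(2)
(-13*v(6, K))*A(p, -7 + 4) = (-13*(-4 - 3*(-4)*6))*sqrt(2) = (-13*(-4 + 72))*sqrt(2) = (-13*68)*sqrt(2) = -884*sqrt(2)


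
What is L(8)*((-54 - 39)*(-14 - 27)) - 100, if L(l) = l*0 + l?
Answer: 30404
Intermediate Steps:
L(l) = l (L(l) = 0 + l = l)
L(8)*((-54 - 39)*(-14 - 27)) - 100 = 8*((-54 - 39)*(-14 - 27)) - 100 = 8*(-93*(-41)) - 100 = 8*3813 - 100 = 30504 - 100 = 30404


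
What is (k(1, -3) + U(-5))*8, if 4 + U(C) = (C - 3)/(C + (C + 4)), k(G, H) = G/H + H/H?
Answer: -16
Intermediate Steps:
k(G, H) = 1 + G/H (k(G, H) = G/H + 1 = 1 + G/H)
U(C) = -4 + (-3 + C)/(4 + 2*C) (U(C) = -4 + (C - 3)/(C + (C + 4)) = -4 + (-3 + C)/(C + (4 + C)) = -4 + (-3 + C)/(4 + 2*C))
(k(1, -3) + U(-5))*8 = ((1 - 3)/(-3) + (-19 - 7*(-5))/(2*(2 - 5)))*8 = (-1/3*(-2) + (1/2)*(-19 + 35)/(-3))*8 = (2/3 + (1/2)*(-1/3)*16)*8 = (2/3 - 8/3)*8 = -2*8 = -16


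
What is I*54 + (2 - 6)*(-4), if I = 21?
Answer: 1150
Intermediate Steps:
I*54 + (2 - 6)*(-4) = 21*54 + (2 - 6)*(-4) = 1134 - 4*(-4) = 1134 + 16 = 1150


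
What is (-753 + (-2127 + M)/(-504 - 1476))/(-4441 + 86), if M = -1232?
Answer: 1487581/8622900 ≈ 0.17252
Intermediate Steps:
(-753 + (-2127 + M)/(-504 - 1476))/(-4441 + 86) = (-753 + (-2127 - 1232)/(-504 - 1476))/(-4441 + 86) = (-753 - 3359/(-1980))/(-4355) = (-753 - 3359*(-1/1980))*(-1/4355) = (-753 + 3359/1980)*(-1/4355) = -1487581/1980*(-1/4355) = 1487581/8622900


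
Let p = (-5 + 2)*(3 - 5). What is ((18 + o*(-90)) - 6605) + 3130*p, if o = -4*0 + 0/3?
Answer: 12193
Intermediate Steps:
o = 0 (o = 0 + 0*(⅓) = 0 + 0 = 0)
p = 6 (p = -3*(-2) = 6)
((18 + o*(-90)) - 6605) + 3130*p = ((18 + 0*(-90)) - 6605) + 3130*6 = ((18 + 0) - 6605) + 18780 = (18 - 6605) + 18780 = -6587 + 18780 = 12193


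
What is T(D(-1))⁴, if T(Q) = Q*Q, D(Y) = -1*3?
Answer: 6561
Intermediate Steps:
D(Y) = -3
T(Q) = Q²
T(D(-1))⁴ = ((-3)²)⁴ = 9⁴ = 6561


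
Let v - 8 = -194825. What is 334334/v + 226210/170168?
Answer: -915956753/2367972804 ≈ -0.38681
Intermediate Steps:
v = -194817 (v = 8 - 194825 = -194817)
334334/v + 226210/170168 = 334334/(-194817) + 226210/170168 = 334334*(-1/194817) + 226210*(1/170168) = -47762/27831 + 113105/85084 = -915956753/2367972804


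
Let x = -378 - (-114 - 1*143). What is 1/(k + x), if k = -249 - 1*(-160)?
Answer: -1/210 ≈ -0.0047619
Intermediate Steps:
k = -89 (k = -249 + 160 = -89)
x = -121 (x = -378 - (-114 - 143) = -378 - 1*(-257) = -378 + 257 = -121)
1/(k + x) = 1/(-89 - 121) = 1/(-210) = -1/210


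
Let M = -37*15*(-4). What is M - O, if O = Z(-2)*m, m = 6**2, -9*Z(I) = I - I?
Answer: 2220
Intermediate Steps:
Z(I) = 0 (Z(I) = -(I - I)/9 = -1/9*0 = 0)
m = 36
O = 0 (O = 0*36 = 0)
M = 2220 (M = -555*(-4) = 2220)
M - O = 2220 - 1*0 = 2220 + 0 = 2220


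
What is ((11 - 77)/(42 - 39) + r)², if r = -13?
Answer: 1225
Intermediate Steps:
((11 - 77)/(42 - 39) + r)² = ((11 - 77)/(42 - 39) - 13)² = (-66/3 - 13)² = (-66*⅓ - 13)² = (-22 - 13)² = (-35)² = 1225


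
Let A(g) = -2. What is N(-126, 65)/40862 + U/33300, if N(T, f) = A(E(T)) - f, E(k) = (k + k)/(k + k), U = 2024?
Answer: 20118397/340176150 ≈ 0.059141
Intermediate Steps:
E(k) = 1 (E(k) = (2*k)/((2*k)) = (2*k)*(1/(2*k)) = 1)
N(T, f) = -2 - f
N(-126, 65)/40862 + U/33300 = (-2 - 1*65)/40862 + 2024/33300 = (-2 - 65)*(1/40862) + 2024*(1/33300) = -67*1/40862 + 506/8325 = -67/40862 + 506/8325 = 20118397/340176150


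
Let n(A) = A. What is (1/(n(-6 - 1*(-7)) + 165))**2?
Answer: 1/27556 ≈ 3.6290e-5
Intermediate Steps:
(1/(n(-6 - 1*(-7)) + 165))**2 = (1/((-6 - 1*(-7)) + 165))**2 = (1/((-6 + 7) + 165))**2 = (1/(1 + 165))**2 = (1/166)**2 = 1/27556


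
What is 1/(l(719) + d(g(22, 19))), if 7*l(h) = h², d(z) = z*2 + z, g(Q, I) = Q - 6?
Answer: 7/517297 ≈ 1.3532e-5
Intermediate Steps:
g(Q, I) = -6 + Q
d(z) = 3*z (d(z) = 2*z + z = 3*z)
l(h) = h²/7
1/(l(719) + d(g(22, 19))) = 1/((⅐)*719² + 3*(-6 + 22)) = 1/((⅐)*516961 + 3*16) = 1/(516961/7 + 48) = 1/(517297/7) = 7/517297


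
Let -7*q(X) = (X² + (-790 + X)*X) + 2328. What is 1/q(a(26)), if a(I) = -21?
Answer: -7/19800 ≈ -0.00035354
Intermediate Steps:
q(X) = -2328/7 - X²/7 - X*(-790 + X)/7 (q(X) = -((X² + (-790 + X)*X) + 2328)/7 = -((X² + X*(-790 + X)) + 2328)/7 = -(2328 + X² + X*(-790 + X))/7 = -2328/7 - X²/7 - X*(-790 + X)/7)
1/q(a(26)) = 1/(-2328/7 - 2/7*(-21)² + (790/7)*(-21)) = 1/(-2328/7 - 2/7*441 - 2370) = 1/(-2328/7 - 126 - 2370) = 1/(-19800/7) = -7/19800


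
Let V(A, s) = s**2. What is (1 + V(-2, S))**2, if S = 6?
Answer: 1369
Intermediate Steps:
(1 + V(-2, S))**2 = (1 + 6**2)**2 = (1 + 36)**2 = 37**2 = 1369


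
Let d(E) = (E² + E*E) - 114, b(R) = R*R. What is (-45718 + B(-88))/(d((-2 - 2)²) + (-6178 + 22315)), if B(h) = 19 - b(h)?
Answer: -53443/16535 ≈ -3.2321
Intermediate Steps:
b(R) = R²
d(E) = -114 + 2*E² (d(E) = (E² + E²) - 114 = 2*E² - 114 = -114 + 2*E²)
B(h) = 19 - h²
(-45718 + B(-88))/(d((-2 - 2)²) + (-6178 + 22315)) = (-45718 + (19 - 1*(-88)²))/((-114 + 2*((-2 - 2)²)²) + (-6178 + 22315)) = (-45718 + (19 - 1*7744))/((-114 + 2*((-4)²)²) + 16137) = (-45718 + (19 - 7744))/((-114 + 2*16²) + 16137) = (-45718 - 7725)/((-114 + 2*256) + 16137) = -53443/((-114 + 512) + 16137) = -53443/(398 + 16137) = -53443/16535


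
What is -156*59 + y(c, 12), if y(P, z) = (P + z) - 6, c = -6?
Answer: -9204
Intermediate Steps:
y(P, z) = -6 + P + z
-156*59 + y(c, 12) = -156*59 + (-6 - 6 + 12) = -9204 + 0 = -9204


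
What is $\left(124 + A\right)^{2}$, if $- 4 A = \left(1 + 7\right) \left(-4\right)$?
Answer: $17424$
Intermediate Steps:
$A = 8$ ($A = - \frac{\left(1 + 7\right) \left(-4\right)}{4} = - \frac{8 \left(-4\right)}{4} = \left(- \frac{1}{4}\right) \left(-32\right) = 8$)
$\left(124 + A\right)^{2} = \left(124 + 8\right)^{2} = 132^{2} = 17424$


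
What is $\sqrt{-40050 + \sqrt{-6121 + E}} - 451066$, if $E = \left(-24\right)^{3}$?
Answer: $-451066 + \sqrt{-40050 + i \sqrt{19945}} \approx -4.5107 \cdot 10^{5} + 200.13 i$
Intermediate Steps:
$E = -13824$
$\sqrt{-40050 + \sqrt{-6121 + E}} - 451066 = \sqrt{-40050 + \sqrt{-6121 - 13824}} - 451066 = \sqrt{-40050 + \sqrt{-19945}} - 451066 = \sqrt{-40050 + i \sqrt{19945}} - 451066 = -451066 + \sqrt{-40050 + i \sqrt{19945}}$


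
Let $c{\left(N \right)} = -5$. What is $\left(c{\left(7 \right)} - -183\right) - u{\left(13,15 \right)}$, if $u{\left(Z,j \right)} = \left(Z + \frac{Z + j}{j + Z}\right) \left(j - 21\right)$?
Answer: $262$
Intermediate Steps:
$u{\left(Z,j \right)} = \left(1 + Z\right) \left(-21 + j\right)$ ($u{\left(Z,j \right)} = \left(Z + \frac{Z + j}{Z + j}\right) \left(-21 + j\right) = \left(Z + 1\right) \left(-21 + j\right) = \left(1 + Z\right) \left(-21 + j\right)$)
$\left(c{\left(7 \right)} - -183\right) - u{\left(13,15 \right)} = \left(-5 - -183\right) - \left(-21 + 15 - 273 + 13 \cdot 15\right) = \left(-5 + 183\right) - \left(-21 + 15 - 273 + 195\right) = 178 - -84 = 178 + 84 = 262$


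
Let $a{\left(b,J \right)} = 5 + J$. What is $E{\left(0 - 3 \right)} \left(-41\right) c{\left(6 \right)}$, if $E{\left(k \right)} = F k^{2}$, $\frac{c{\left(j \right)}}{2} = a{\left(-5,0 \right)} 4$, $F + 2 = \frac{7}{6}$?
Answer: $12300$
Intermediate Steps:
$F = - \frac{5}{6}$ ($F = -2 + \frac{7}{6} = - \frac{5}{6} \approx -0.83333$)
$c{\left(j \right)} = 40$ ($c{\left(j \right)} = 2 \left(5 + 0\right) 4 = 2 \cdot 5 \cdot 4 = 2 \cdot 20 = 40$)
$E{\left(k \right)} = - \frac{5 k^{2}}{6}$
$E{\left(0 - 3 \right)} \left(-41\right) c{\left(6 \right)} = - \frac{5 \left(0 - 3\right)^{2}}{6} \left(-41\right) 40 = - \frac{5 \left(-3\right)^{2}}{6} \left(-41\right) 40 = \left(- \frac{5}{6}\right) 9 \left(-41\right) 40 = \left(- \frac{15}{2}\right) \left(-41\right) 40 = \frac{615}{2} \cdot 40 = 12300$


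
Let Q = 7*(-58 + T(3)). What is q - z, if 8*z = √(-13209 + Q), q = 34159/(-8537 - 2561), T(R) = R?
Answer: -34159/11098 - I*√13594/8 ≈ -3.0779 - 14.574*I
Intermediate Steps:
Q = -385 (Q = 7*(-58 + 3) = 7*(-55) = -385)
q = -34159/11098 (q = 34159/(-11098) = 34159*(-1/11098) = -34159/11098 ≈ -3.0779)
z = I*√13594/8 (z = √(-13209 - 385)/8 = √(-13594)/8 = (I*√13594)/8 = I*√13594/8 ≈ 14.574*I)
q - z = -34159/11098 - I*√13594/8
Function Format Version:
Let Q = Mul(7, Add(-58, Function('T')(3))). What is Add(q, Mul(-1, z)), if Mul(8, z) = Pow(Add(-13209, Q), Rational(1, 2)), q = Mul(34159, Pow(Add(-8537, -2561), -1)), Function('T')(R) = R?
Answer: Add(Rational(-34159, 11098), Mul(Rational(-1, 8), I, Pow(13594, Rational(1, 2)))) ≈ Add(-3.0779, Mul(-14.574, I))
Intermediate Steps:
Q = -385 (Q = Mul(7, Add(-58, 3)) = Mul(7, -55) = -385)
q = Rational(-34159, 11098) (q = Mul(34159, Pow(-11098, -1)) = Mul(34159, Rational(-1, 11098)) = Rational(-34159, 11098) ≈ -3.0779)
z = Mul(Rational(1, 8), I, Pow(13594, Rational(1, 2))) (z = Mul(Rational(1, 8), Pow(Add(-13209, -385), Rational(1, 2))) = Mul(Rational(1, 8), Pow(-13594, Rational(1, 2))) = Mul(Rational(1, 8), Mul(I, Pow(13594, Rational(1, 2)))) = Mul(Rational(1, 8), I, Pow(13594, Rational(1, 2))) ≈ Mul(14.574, I))
Add(q, Mul(-1, z)) = Add(Rational(-34159, 11098), Mul(-1, Mul(Rational(1, 8), I, Pow(13594, Rational(1, 2))))) = Add(Rational(-34159, 11098), Mul(Rational(-1, 8), I, Pow(13594, Rational(1, 2))))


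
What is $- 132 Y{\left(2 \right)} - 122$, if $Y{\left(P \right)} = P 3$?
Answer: $-914$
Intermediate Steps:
$Y{\left(P \right)} = 3 P$
$- 132 Y{\left(2 \right)} - 122 = - 132 \cdot 3 \cdot 2 - 122 = \left(-132\right) 6 - 122 = -792 - 122 = -914$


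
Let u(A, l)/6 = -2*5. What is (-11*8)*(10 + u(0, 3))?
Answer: 4400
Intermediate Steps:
u(A, l) = -60 (u(A, l) = 6*(-2*5) = 6*(-10) = -60)
(-11*8)*(10 + u(0, 3)) = (-11*8)*(10 - 60) = -88*(-50) = 4400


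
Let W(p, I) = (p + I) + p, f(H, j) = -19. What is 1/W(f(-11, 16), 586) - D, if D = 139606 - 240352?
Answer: 55208809/548 ≈ 1.0075e+5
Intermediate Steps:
W(p, I) = I + 2*p (W(p, I) = (I + p) + p = I + 2*p)
D = -100746
1/W(f(-11, 16), 586) - D = 1/(586 + 2*(-19)) - 1*(-100746) = 1/(586 - 38) + 100746 = 1/548 + 100746 = 55208809/548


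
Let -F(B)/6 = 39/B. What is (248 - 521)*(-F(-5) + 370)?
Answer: -441168/5 ≈ -88234.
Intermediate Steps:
F(B) = -234/B
(248 - 521)*(-F(-5) + 370) = (248 - 521)*(-(-234)/(-5) + 370) = -273*(-(-234)*(-1)/5 + 370) = -273*(-1*234/5 + 370) = -273*(-234/5 + 370) = -273*1616/5 = -441168/5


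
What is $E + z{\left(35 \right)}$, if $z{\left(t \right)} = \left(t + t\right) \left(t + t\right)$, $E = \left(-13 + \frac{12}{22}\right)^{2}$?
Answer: $\frac{611669}{121} \approx 5055.1$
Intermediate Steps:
$E = \frac{18769}{121}$ ($E = \left(-13 + 12 \cdot \frac{1}{22}\right)^{2} = \left(-13 + \frac{6}{11}\right)^{2} = \left(- \frac{137}{11}\right)^{2} = \frac{18769}{121} \approx 155.12$)
$z{\left(t \right)} = 4 t^{2}$ ($z{\left(t \right)} = 2 t 2 t = 4 t^{2}$)
$E + z{\left(35 \right)} = \frac{18769}{121} + 4 \cdot 35^{2} = \frac{18769}{121} + 4 \cdot 1225 = \frac{18769}{121} + 4900 = \frac{611669}{121}$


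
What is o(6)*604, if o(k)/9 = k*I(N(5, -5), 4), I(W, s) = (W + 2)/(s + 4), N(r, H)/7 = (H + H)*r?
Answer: -1418796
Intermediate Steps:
N(r, H) = 14*H*r (N(r, H) = 7*((H + H)*r) = 7*((2*H)*r) = 7*(2*H*r) = 14*H*r)
I(W, s) = (2 + W)/(4 + s)
o(k) = -783*k/2 (o(k) = 9*(k*((2 + 14*(-5)*5)/(4 + 4))) = 9*(k*((2 - 350)/8)) = 9*(k*((1/8)*(-348))) = 9*(k*(-87/2)) = 9*(-87*k/2) = -783*k/2)
o(6)*604 = -783/2*6*604 = -2349*604 = -1418796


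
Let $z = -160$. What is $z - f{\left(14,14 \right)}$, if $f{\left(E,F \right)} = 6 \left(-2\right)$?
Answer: $-148$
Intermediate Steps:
$f{\left(E,F \right)} = -12$
$z - f{\left(14,14 \right)} = -160 - -12 = -160 + 12 = -148$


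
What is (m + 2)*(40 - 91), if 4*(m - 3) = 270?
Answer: -7395/2 ≈ -3697.5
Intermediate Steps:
m = 141/2 (m = 3 + (1/4)*270 = 3 + 135/2 = 141/2 ≈ 70.500)
(m + 2)*(40 - 91) = (141/2 + 2)*(40 - 91) = (145/2)*(-51) = -7395/2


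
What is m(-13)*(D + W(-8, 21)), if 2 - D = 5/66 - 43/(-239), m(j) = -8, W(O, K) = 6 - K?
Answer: 836380/7887 ≈ 106.05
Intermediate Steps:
D = 27515/15774 (D = 2 - (5/66 - 43/(-239)) = 2 - (5*(1/66) - 43*(-1/239)) = 2 - (5/66 + 43/239) = 2 - 1*4033/15774 = 2 - 4033/15774 = 27515/15774 ≈ 1.7443)
m(-13)*(D + W(-8, 21)) = -8*(27515/15774 + (6 - 1*21)) = -8*(27515/15774 + (6 - 21)) = -8*(27515/15774 - 15) = -8*(-209095/15774) = 836380/7887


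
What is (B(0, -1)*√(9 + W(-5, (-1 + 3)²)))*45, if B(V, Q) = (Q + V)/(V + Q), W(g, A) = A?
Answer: 45*√13 ≈ 162.25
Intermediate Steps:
B(V, Q) = 1 (B(V, Q) = (Q + V)/(Q + V) = 1)
(B(0, -1)*√(9 + W(-5, (-1 + 3)²)))*45 = (1*√(9 + (-1 + 3)²))*45 = (1*√(9 + 2²))*45 = (1*√(9 + 4))*45 = (1*√13)*45 = √13*45 = 45*√13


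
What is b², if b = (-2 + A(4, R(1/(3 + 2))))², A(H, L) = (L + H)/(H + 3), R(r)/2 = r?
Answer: 5308416/1500625 ≈ 3.5375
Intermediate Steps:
R(r) = 2*r
A(H, L) = (H + L)/(3 + H)
b = 2304/1225 (b = (-2 + (4 + 2/(3 + 2))/(3 + 4))² = (-2 + (4 + 2/5)/7)² = (-2 + (4 + 2*(⅕))/7)² = (-2 + (4 + ⅖)/7)² = (-2 + (⅐)*(22/5))² = (-2 + 22/35)² = (-48/35)² = 2304/1225 ≈ 1.8808)
b² = (2304/1225)² = 5308416/1500625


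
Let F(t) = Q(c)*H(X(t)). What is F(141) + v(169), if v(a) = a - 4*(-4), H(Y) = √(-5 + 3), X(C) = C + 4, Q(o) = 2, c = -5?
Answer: 185 + 2*I*√2 ≈ 185.0 + 2.8284*I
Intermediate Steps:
X(C) = 4 + C
H(Y) = I*√2 (H(Y) = √(-2) = I*√2)
v(a) = 16 + a (v(a) = a + 16 = 16 + a)
F(t) = 2*I*√2 (F(t) = 2*(I*√2) = 2*I*√2)
F(141) + v(169) = 2*I*√2 + (16 + 169) = 2*I*√2 + 185 = 185 + 2*I*√2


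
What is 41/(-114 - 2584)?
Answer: -41/2698 ≈ -0.015196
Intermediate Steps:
41/(-114 - 2584) = 41/(-2698) = -1/2698*41 = -41/2698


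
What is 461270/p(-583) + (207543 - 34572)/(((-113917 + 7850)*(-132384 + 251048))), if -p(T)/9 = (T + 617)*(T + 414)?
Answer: 17176596343957/1925709176664 ≈ 8.9196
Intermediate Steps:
p(T) = -9*(414 + T)*(617 + T) (p(T) = -9*(T + 617)*(T + 414) = -9*(617 + T)*(414 + T) = -9*(414 + T)*(617 + T))
461270/p(-583) + (207543 - 34572)/(((-113917 + 7850)*(-132384 + 251048))) = 461270/(-2298942 - 9279*(-583) - 9*(-583)²) + (207543 - 34572)/(((-113917 + 7850)*(-132384 + 251048))) = 461270/(-2298942 + 5409657 - 9*339889) + 172971/((-106067*118664)) = 461270/(-2298942 + 5409657 - 3059001) + 172971/(-12586334488) = 461270/51714 + 172971*(-1/12586334488) = 461270*(1/51714) - 172971/12586334488 = 230635/25857 - 172971/12586334488 = 17176596343957/1925709176664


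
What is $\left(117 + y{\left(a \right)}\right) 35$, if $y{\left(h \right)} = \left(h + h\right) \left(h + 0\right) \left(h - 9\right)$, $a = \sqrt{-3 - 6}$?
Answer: $9765 - 1890 i \approx 9765.0 - 1890.0 i$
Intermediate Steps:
$a = 3 i$ ($a = \sqrt{-9} = 3 i \approx 3.0 i$)
$y{\left(h \right)} = 2 h^{2} \left(-9 + h\right)$ ($y{\left(h \right)} = 2 h h \left(-9 + h\right) = 2 h^{2} \left(-9 + h\right)$)
$\left(117 + y{\left(a \right)}\right) 35 = \left(117 + 2 \left(3 i\right)^{2} \left(-9 + 3 i\right)\right) 35 = \left(117 + 2 \left(-9\right) \left(-9 + 3 i\right)\right) 35 = \left(117 + \left(162 - 54 i\right)\right) 35 = \left(279 - 54 i\right) 35 = 9765 - 1890 i$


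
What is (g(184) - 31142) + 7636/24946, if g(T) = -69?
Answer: -389290985/12473 ≈ -31211.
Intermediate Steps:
(g(184) - 31142) + 7636/24946 = (-69 - 31142) + 7636/24946 = -31211 + 7636*(1/24946) = -31211 + 3818/12473 = -389290985/12473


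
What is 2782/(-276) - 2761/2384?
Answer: -1848581/164496 ≈ -11.238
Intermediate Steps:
2782/(-276) - 2761/2384 = 2782*(-1/276) - 2761*1/2384 = -1391/138 - 2761/2384 = -1848581/164496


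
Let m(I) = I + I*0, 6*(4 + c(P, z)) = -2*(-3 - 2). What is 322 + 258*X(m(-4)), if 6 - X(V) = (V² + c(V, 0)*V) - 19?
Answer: 236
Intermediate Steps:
c(P, z) = -7/3 (c(P, z) = -4 + (-2*(-3 - 2))/6 = -4 + (-2*(-5))/6 = -4 + (⅙)*10 = -4 + 5/3 = -7/3)
m(I) = I (m(I) = I + 0 = I)
X(V) = 25 - V² + 7*V/3 (X(V) = 6 - ((V² - 7*V/3) - 19) = 6 - (-19 + V² - 7*V/3) = 6 + (19 - V² + 7*V/3) = 25 - V² + 7*V/3)
322 + 258*X(m(-4)) = 322 + 258*(25 - 1*(-4)² + (7/3)*(-4)) = 322 + 258*(25 - 1*16 - 28/3) = 322 + 258*(25 - 16 - 28/3) = 322 + 258*(-⅓) = 322 - 86 = 236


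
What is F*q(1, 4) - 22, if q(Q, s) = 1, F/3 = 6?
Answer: -4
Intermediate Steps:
F = 18 (F = 3*6 = 18)
F*q(1, 4) - 22 = 18*1 - 22 = 18 - 22 = -4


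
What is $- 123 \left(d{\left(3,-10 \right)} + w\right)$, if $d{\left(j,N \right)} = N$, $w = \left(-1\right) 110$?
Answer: $14760$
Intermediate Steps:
$w = -110$
$- 123 \left(d{\left(3,-10 \right)} + w\right) = - 123 \left(-10 - 110\right) = \left(-123\right) \left(-120\right) = 14760$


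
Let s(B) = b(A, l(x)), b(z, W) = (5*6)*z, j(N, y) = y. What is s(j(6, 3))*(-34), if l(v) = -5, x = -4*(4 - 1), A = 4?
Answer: -4080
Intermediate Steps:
x = -12 (x = -4*3 = -12)
b(z, W) = 30*z
s(B) = 120 (s(B) = 30*4 = 120)
s(j(6, 3))*(-34) = 120*(-34) = -4080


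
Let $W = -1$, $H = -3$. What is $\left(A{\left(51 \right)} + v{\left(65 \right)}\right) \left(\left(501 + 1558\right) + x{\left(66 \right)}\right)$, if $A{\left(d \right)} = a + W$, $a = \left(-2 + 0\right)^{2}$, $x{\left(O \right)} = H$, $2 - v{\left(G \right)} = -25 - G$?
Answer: $195320$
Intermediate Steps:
$v{\left(G \right)} = 27 + G$ ($v{\left(G \right)} = 2 - \left(-25 - G\right) = 2 + \left(25 + G\right) = 27 + G$)
$x{\left(O \right)} = -3$
$a = 4$ ($a = \left(-2\right)^{2} = 4$)
$A{\left(d \right)} = 3$ ($A{\left(d \right)} = 4 - 1 = 3$)
$\left(A{\left(51 \right)} + v{\left(65 \right)}\right) \left(\left(501 + 1558\right) + x{\left(66 \right)}\right) = \left(3 + \left(27 + 65\right)\right) \left(\left(501 + 1558\right) - 3\right) = \left(3 + 92\right) \left(2059 - 3\right) = 95 \cdot 2056 = 195320$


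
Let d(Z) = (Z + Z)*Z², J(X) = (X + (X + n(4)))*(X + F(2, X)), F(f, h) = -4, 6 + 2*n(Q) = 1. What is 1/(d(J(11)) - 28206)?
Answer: 4/20233593 ≈ 1.9769e-7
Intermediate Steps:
n(Q) = -5/2 (n(Q) = -3 + (½)*1 = -3 + ½ = -5/2)
J(X) = (-4 + X)*(-5/2 + 2*X) (J(X) = (X + (X - 5/2))*(X - 4) = (X + (-5/2 + X))*(-4 + X) = (-5/2 + 2*X)*(-4 + X) = (-4 + X)*(-5/2 + 2*X))
d(Z) = 2*Z³ (d(Z) = (2*Z)*Z² = 2*Z³)
1/(d(J(11)) - 28206) = 1/(2*(10 + 2*11² - 21/2*11)³ - 28206) = 1/(2*(10 + 2*121 - 231/2)³ - 28206) = 1/(2*(10 + 242 - 231/2)³ - 28206) = 1/(2*(273/2)³ - 28206) = 1/(2*(20346417/8) - 28206) = 1/(20346417/4 - 28206) = 1/(20233593/4) = 4/20233593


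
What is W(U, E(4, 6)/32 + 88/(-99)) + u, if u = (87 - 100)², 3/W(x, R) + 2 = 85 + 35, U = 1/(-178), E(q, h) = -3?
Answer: 19945/118 ≈ 169.03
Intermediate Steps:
U = -1/178 ≈ -0.0056180
W(x, R) = 3/118 (W(x, R) = 3/(-2 + (85 + 35)) = 3/(-2 + 120) = 3/118)
u = 169 (u = (-13)² = 169)
W(U, E(4, 6)/32 + 88/(-99)) + u = 3/118 + 169 = 19945/118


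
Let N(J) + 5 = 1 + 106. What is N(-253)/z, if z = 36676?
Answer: 51/18338 ≈ 0.0027811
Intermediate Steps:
N(J) = 102 (N(J) = -5 + (1 + 106) = -5 + 107 = 102)
N(-253)/z = 102/36676 = 102*(1/36676) = 51/18338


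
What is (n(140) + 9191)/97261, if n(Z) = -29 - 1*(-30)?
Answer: 9192/97261 ≈ 0.094509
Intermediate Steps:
n(Z) = 1 (n(Z) = -29 + 30 = 1)
(n(140) + 9191)/97261 = (1 + 9191)/97261 = 9192*(1/97261) = 9192/97261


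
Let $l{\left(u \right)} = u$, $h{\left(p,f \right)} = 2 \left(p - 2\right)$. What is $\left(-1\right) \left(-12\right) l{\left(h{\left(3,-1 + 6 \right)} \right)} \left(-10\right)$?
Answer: $-240$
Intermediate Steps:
$h{\left(p,f \right)} = -4 + 2 p$ ($h{\left(p,f \right)} = 2 \left(-2 + p\right) = -4 + 2 p$)
$\left(-1\right) \left(-12\right) l{\left(h{\left(3,-1 + 6 \right)} \right)} \left(-10\right) = \left(-1\right) \left(-12\right) \left(-4 + 2 \cdot 3\right) \left(-10\right) = 12 \left(-4 + 6\right) \left(-10\right) = 12 \cdot 2 \left(-10\right) = 24 \left(-10\right) = -240$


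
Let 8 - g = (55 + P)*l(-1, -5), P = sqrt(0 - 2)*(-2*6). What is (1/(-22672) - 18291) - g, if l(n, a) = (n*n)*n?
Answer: -416121889/22672 + 12*I*sqrt(2) ≈ -18354.0 + 16.971*I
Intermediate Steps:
P = -12*I*sqrt(2) (P = sqrt(-2)*(-12) = (I*sqrt(2))*(-12) = -12*I*sqrt(2) ≈ -16.971*I)
l(n, a) = n**3 (l(n, a) = n**2*n = n**3)
g = 63 - 12*I*sqrt(2) (g = 8 - (55 - 12*I*sqrt(2))*(-1)**3 = 8 - (55 - 12*I*sqrt(2))*(-1) = 8 - (-55 + 12*I*sqrt(2)) = 8 + (55 - 12*I*sqrt(2)) = 63 - 12*I*sqrt(2) ≈ 63.0 - 16.971*I)
(1/(-22672) - 18291) - g = (1/(-22672) - 18291) - (63 - 12*I*sqrt(2)) = (-1/22672 - 18291) + (-63 + 12*I*sqrt(2)) = -414693553/22672 + (-63 + 12*I*sqrt(2)) = -416121889/22672 + 12*I*sqrt(2)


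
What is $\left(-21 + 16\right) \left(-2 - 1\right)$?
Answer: $15$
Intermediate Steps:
$\left(-21 + 16\right) \left(-2 - 1\right) = - 5 \left(-2 - 1\right) = \left(-5\right) \left(-3\right) = 15$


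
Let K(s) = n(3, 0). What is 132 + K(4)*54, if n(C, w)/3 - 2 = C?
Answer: 942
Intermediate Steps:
n(C, w) = 6 + 3*C
K(s) = 15 (K(s) = 6 + 3*3 = 6 + 9 = 15)
132 + K(4)*54 = 132 + 15*54 = 132 + 810 = 942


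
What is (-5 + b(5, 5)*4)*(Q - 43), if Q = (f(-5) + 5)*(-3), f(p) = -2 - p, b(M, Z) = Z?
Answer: -1005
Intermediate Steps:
Q = -24 (Q = ((-2 - 1*(-5)) + 5)*(-3) = ((-2 + 5) + 5)*(-3) = (3 + 5)*(-3) = 8*(-3) = -24)
(-5 + b(5, 5)*4)*(Q - 43) = (-5 + 5*4)*(-24 - 43) = (-5 + 20)*(-67) = 15*(-67) = -1005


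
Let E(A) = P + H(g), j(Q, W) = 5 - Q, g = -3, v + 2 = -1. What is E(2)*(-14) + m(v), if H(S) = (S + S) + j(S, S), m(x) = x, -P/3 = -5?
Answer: -241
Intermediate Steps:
v = -3 (v = -2 - 1 = -3)
P = 15 (P = -3*(-5) = 15)
H(S) = 5 + S (H(S) = (S + S) + (5 - S) = 2*S + (5 - S) = 5 + S)
E(A) = 17 (E(A) = 15 + (5 - 3) = 15 + 2 = 17)
E(2)*(-14) + m(v) = 17*(-14) - 3 = -238 - 3 = -241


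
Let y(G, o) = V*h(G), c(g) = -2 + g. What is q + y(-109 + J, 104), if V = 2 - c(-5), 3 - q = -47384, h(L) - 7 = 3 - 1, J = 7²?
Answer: 47468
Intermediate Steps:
J = 49
h(L) = 9 (h(L) = 7 + (3 - 1) = 7 + 2 = 9)
q = 47387 (q = 3 - 1*(-47384) = 3 + 47384 = 47387)
V = 9 (V = 2 - (-2 - 5) = 2 - 1*(-7) = 2 + 7 = 9)
y(G, o) = 81 (y(G, o) = 9*9 = 81)
q + y(-109 + J, 104) = 47387 + 81 = 47468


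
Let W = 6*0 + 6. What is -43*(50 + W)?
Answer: -2408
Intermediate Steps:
W = 6 (W = 0 + 6 = 6)
-43*(50 + W) = -43*(50 + 6) = -43*56 = -2408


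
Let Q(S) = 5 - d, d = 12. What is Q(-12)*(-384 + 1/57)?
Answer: 153209/57 ≈ 2687.9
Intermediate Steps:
Q(S) = -7 (Q(S) = 5 - 1*12 = 5 - 12 = -7)
Q(-12)*(-384 + 1/57) = -7*(-384 + 1/57) = -7*(-21887/57) = 153209/57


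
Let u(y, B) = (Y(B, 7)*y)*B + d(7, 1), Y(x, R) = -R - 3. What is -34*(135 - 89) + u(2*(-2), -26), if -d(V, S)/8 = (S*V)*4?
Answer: -2828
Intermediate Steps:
Y(x, R) = -3 - R
d(V, S) = -32*S*V (d(V, S) = -8*S*V*4 = -32*S*V)
u(y, B) = -224 - 10*B*y (u(y, B) = ((-3 - 1*7)*y)*B - 32*1*7 = ((-3 - 7)*y)*B - 224 = (-10*y)*B - 224 = -10*B*y - 224 = -224 - 10*B*y)
-34*(135 - 89) + u(2*(-2), -26) = -34*(135 - 89) + (-224 - 10*(-26)*2*(-2)) = -34*46 + (-224 - 10*(-26)*(-4)) = -1564 + (-224 - 1040) = -1564 - 1264 = -2828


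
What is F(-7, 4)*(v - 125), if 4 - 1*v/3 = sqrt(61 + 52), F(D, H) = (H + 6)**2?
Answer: -11300 - 300*sqrt(113) ≈ -14489.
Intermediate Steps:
F(D, H) = (6 + H)**2
v = 12 - 3*sqrt(113) (v = 12 - 3*sqrt(61 + 52) = 12 - 3*sqrt(113) ≈ -19.890)
F(-7, 4)*(v - 125) = (6 + 4)**2*((12 - 3*sqrt(113)) - 125) = 10**2*(-113 - 3*sqrt(113)) = 100*(-113 - 3*sqrt(113)) = -11300 - 300*sqrt(113)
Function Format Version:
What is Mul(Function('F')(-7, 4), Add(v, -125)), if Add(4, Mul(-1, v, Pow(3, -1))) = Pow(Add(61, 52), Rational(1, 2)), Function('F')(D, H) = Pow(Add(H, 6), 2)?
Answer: Add(-11300, Mul(-300, Pow(113, Rational(1, 2)))) ≈ -14489.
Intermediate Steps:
Function('F')(D, H) = Pow(Add(6, H), 2)
v = Add(12, Mul(-3, Pow(113, Rational(1, 2)))) (v = Add(12, Mul(-3, Pow(Add(61, 52), Rational(1, 2)))) = Add(12, Mul(-3, Pow(113, Rational(1, 2)))) ≈ -19.890)
Mul(Function('F')(-7, 4), Add(v, -125)) = Mul(Pow(Add(6, 4), 2), Add(Add(12, Mul(-3, Pow(113, Rational(1, 2)))), -125)) = Mul(Pow(10, 2), Add(-113, Mul(-3, Pow(113, Rational(1, 2))))) = Mul(100, Add(-113, Mul(-3, Pow(113, Rational(1, 2))))) = Add(-11300, Mul(-300, Pow(113, Rational(1, 2))))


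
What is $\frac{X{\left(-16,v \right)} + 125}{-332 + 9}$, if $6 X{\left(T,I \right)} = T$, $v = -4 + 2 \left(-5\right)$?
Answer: $- \frac{367}{969} \approx -0.37874$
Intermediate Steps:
$v = -14$ ($v = -4 - 10 = -14$)
$X{\left(T,I \right)} = \frac{T}{6}$
$\frac{X{\left(-16,v \right)} + 125}{-332 + 9} = \frac{\frac{1}{6} \left(-16\right) + 125}{-332 + 9} = \frac{- \frac{8}{3} + 125}{-323} = \frac{367}{3} \left(- \frac{1}{323}\right) = - \frac{367}{969}$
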